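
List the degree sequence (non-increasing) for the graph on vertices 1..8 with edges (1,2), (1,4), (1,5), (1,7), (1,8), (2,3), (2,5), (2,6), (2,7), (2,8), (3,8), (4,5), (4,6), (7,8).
[6, 5, 4, 3, 3, 3, 2, 2] (degrees: deg(1)=5, deg(2)=6, deg(3)=2, deg(4)=3, deg(5)=3, deg(6)=2, deg(7)=3, deg(8)=4)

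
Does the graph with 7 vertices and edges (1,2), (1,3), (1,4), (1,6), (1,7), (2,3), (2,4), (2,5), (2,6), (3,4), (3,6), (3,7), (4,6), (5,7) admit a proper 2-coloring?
No (odd cycle of length 3: 6 -> 1 -> 3 -> 6)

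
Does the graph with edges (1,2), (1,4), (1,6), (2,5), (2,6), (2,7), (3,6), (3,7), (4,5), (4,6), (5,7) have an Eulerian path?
No (4 vertices have odd degree: {1, 4, 5, 7}; Eulerian path requires 0 or 2)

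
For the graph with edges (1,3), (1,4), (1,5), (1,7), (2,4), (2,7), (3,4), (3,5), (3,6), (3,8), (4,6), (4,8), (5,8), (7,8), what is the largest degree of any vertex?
5 (attained at vertices 3, 4)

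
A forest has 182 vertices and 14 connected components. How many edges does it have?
168 (Each of the 14 component trees on V_i vertices has V_i - 1 edges; summing gives V - C = 182 - 14 = 168)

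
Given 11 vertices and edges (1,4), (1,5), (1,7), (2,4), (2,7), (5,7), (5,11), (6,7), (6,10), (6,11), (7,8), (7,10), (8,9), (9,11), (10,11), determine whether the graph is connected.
No, it has 2 components: {1, 2, 4, 5, 6, 7, 8, 9, 10, 11}, {3}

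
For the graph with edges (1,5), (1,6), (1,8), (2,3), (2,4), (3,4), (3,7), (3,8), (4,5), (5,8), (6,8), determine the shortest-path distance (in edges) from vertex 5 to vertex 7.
3 (path: 5 -> 8 -> 3 -> 7, 3 edges)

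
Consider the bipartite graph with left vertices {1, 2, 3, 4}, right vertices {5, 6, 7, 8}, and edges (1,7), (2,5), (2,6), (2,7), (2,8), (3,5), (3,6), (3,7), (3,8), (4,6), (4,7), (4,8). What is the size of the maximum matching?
4 (matching: (1,7), (2,8), (3,5), (4,6); upper bound min(|L|,|R|) = min(4,4) = 4)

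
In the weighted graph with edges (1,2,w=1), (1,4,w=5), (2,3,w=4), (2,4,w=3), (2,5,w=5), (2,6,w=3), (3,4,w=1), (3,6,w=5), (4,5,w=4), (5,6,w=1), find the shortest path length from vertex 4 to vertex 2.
3 (path: 4 -> 2; weights 3 = 3)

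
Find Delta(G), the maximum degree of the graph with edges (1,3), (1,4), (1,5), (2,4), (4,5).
3 (attained at vertices 1, 4)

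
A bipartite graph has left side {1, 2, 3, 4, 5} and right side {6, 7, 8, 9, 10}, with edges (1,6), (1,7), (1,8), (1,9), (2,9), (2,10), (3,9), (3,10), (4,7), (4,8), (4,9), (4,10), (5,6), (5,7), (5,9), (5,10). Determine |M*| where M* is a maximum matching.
5 (matching: (1,6), (2,10), (3,9), (4,8), (5,7); upper bound min(|L|,|R|) = min(5,5) = 5)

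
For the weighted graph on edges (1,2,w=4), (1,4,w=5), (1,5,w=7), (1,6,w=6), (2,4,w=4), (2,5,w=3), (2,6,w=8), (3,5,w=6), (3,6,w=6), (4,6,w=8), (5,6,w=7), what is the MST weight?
23 (MST edges: (1,2,w=4), (1,6,w=6), (2,4,w=4), (2,5,w=3), (3,6,w=6); sum of weights 4 + 6 + 4 + 3 + 6 = 23)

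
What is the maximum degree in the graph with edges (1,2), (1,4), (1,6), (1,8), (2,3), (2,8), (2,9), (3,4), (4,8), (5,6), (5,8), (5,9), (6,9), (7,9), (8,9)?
5 (attained at vertices 8, 9)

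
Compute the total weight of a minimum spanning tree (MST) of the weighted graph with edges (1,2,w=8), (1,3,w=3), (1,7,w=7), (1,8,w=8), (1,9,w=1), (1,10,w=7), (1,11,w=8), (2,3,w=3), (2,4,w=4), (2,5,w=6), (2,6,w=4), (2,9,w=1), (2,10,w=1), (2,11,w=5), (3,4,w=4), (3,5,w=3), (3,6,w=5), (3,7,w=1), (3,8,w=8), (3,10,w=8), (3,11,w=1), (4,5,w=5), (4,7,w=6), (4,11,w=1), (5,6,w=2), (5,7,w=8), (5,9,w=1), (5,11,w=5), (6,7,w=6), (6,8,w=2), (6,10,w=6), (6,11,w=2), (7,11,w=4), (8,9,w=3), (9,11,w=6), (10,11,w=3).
13 (MST edges: (1,9,w=1), (2,9,w=1), (2,10,w=1), (3,7,w=1), (3,11,w=1), (4,11,w=1), (5,6,w=2), (5,9,w=1), (6,8,w=2), (6,11,w=2); sum of weights 1 + 1 + 1 + 1 + 1 + 1 + 2 + 1 + 2 + 2 = 13)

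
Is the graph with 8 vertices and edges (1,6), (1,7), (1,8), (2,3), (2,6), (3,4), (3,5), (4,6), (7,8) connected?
Yes (BFS from 1 visits [1, 6, 7, 8, 2, 4, 3, 5] — all 8 vertices reached)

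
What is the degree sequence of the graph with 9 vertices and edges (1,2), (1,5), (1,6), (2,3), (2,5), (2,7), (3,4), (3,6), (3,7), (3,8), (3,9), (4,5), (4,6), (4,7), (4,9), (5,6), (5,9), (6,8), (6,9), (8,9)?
[6, 6, 5, 5, 5, 4, 3, 3, 3] (degrees: deg(1)=3, deg(2)=4, deg(3)=6, deg(4)=5, deg(5)=5, deg(6)=6, deg(7)=3, deg(8)=3, deg(9)=5)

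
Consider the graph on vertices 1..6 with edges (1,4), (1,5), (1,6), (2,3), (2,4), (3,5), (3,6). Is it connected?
Yes (BFS from 1 visits [1, 4, 5, 6, 2, 3] — all 6 vertices reached)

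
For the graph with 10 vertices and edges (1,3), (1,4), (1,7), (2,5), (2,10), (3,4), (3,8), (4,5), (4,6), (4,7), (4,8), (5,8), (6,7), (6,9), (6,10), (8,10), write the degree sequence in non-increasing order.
[6, 4, 4, 3, 3, 3, 3, 3, 2, 1] (degrees: deg(1)=3, deg(2)=2, deg(3)=3, deg(4)=6, deg(5)=3, deg(6)=4, deg(7)=3, deg(8)=4, deg(9)=1, deg(10)=3)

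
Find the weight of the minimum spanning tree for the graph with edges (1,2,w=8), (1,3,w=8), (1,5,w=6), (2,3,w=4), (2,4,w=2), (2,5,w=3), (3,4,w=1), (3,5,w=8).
12 (MST edges: (1,5,w=6), (2,4,w=2), (2,5,w=3), (3,4,w=1); sum of weights 6 + 2 + 3 + 1 = 12)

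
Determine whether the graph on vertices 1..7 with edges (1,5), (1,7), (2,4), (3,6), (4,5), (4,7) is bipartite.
Yes. Partition: {1, 3, 4}, {2, 5, 6, 7}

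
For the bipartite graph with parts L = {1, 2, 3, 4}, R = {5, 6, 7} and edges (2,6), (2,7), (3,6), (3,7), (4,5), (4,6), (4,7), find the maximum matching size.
3 (matching: (2,7), (3,6), (4,5); upper bound min(|L|,|R|) = min(4,3) = 3)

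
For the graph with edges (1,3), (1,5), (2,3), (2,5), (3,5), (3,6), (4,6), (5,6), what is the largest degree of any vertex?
4 (attained at vertices 3, 5)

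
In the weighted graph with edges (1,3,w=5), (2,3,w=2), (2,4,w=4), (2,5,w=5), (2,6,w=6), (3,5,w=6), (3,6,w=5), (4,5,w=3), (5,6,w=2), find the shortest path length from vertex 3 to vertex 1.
5 (path: 3 -> 1; weights 5 = 5)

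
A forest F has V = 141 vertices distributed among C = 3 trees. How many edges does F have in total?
138 (Each of the 3 component trees on V_i vertices has V_i - 1 edges; summing gives V - C = 141 - 3 = 138)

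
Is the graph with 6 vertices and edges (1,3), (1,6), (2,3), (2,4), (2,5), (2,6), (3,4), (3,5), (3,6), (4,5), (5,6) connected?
Yes (BFS from 1 visits [1, 3, 6, 2, 4, 5] — all 6 vertices reached)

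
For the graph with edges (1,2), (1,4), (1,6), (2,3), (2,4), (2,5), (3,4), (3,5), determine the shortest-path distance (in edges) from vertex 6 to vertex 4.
2 (path: 6 -> 1 -> 4, 2 edges)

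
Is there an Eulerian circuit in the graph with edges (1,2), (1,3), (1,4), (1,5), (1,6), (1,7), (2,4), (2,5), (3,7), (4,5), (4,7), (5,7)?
No (2 vertices have odd degree: {2, 6}; Eulerian circuit requires 0)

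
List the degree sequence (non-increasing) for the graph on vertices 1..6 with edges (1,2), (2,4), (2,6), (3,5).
[3, 1, 1, 1, 1, 1] (degrees: deg(1)=1, deg(2)=3, deg(3)=1, deg(4)=1, deg(5)=1, deg(6)=1)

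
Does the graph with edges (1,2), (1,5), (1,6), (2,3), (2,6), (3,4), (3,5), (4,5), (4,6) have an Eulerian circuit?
No (6 vertices have odd degree: {1, 2, 3, 4, 5, 6}; Eulerian circuit requires 0)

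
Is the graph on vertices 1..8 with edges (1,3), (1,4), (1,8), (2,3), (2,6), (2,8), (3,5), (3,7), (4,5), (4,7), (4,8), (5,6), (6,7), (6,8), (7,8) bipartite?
No (odd cycle of length 3: 8 -> 1 -> 4 -> 8)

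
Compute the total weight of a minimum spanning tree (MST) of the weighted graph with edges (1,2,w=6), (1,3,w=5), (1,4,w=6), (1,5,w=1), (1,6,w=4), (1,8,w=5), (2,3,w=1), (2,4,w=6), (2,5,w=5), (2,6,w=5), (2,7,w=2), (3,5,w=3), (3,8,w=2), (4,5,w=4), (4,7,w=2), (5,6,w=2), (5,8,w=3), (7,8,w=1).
12 (MST edges: (1,5,w=1), (2,3,w=1), (2,7,w=2), (3,5,w=3), (4,7,w=2), (5,6,w=2), (7,8,w=1); sum of weights 1 + 1 + 2 + 3 + 2 + 2 + 1 = 12)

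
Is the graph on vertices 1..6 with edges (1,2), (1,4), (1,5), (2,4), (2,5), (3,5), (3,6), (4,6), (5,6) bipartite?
No (odd cycle of length 3: 4 -> 1 -> 2 -> 4)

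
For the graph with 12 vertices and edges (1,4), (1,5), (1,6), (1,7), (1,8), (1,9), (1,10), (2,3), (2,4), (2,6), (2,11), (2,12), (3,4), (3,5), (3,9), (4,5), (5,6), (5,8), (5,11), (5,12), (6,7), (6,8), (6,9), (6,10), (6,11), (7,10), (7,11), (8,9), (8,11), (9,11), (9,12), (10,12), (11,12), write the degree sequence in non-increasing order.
[8, 7, 7, 7, 6, 5, 5, 5, 4, 4, 4, 4] (degrees: deg(1)=7, deg(2)=5, deg(3)=4, deg(4)=4, deg(5)=7, deg(6)=8, deg(7)=4, deg(8)=5, deg(9)=6, deg(10)=4, deg(11)=7, deg(12)=5)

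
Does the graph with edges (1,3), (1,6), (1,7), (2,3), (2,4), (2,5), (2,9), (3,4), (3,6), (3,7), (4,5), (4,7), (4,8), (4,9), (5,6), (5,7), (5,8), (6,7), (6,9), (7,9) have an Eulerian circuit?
No (4 vertices have odd degree: {1, 3, 5, 6}; Eulerian circuit requires 0)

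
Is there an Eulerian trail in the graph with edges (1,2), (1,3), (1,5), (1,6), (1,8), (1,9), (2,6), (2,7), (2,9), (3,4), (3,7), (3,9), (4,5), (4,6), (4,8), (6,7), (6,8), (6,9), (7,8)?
Yes — and in fact it has an Eulerian circuit (the graph is connected and all 9 vertices have even degree)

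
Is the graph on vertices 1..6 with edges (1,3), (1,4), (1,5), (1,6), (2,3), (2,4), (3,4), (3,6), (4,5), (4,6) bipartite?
No (odd cycle of length 3: 3 -> 1 -> 4 -> 3)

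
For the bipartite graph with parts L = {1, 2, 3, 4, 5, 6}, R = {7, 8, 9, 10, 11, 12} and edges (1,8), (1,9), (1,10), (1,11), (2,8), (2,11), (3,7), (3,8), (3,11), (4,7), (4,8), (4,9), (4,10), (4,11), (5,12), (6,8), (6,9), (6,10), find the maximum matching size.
6 (matching: (1,11), (2,8), (3,7), (4,10), (5,12), (6,9); upper bound min(|L|,|R|) = min(6,6) = 6)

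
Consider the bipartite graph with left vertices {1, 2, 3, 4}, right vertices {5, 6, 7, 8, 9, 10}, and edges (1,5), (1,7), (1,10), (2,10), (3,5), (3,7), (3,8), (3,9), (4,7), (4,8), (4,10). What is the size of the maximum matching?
4 (matching: (1,7), (2,10), (3,9), (4,8); upper bound min(|L|,|R|) = min(4,6) = 4)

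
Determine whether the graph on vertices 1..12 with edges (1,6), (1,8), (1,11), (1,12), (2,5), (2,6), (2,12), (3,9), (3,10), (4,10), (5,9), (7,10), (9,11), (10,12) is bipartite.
Yes. Partition: {1, 2, 9, 10}, {3, 4, 5, 6, 7, 8, 11, 12}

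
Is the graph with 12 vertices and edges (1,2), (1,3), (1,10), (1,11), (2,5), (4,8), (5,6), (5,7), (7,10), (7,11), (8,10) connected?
No, it has 3 components: {1, 2, 3, 4, 5, 6, 7, 8, 10, 11}, {9}, {12}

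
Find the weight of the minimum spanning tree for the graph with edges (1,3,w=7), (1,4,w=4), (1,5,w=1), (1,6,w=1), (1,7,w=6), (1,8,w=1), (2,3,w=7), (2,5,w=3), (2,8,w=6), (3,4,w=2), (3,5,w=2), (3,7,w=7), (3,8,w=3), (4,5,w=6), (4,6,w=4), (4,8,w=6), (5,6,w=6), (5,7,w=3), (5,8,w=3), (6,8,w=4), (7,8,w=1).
11 (MST edges: (1,5,w=1), (1,6,w=1), (1,8,w=1), (2,5,w=3), (3,4,w=2), (3,5,w=2), (7,8,w=1); sum of weights 1 + 1 + 1 + 3 + 2 + 2 + 1 = 11)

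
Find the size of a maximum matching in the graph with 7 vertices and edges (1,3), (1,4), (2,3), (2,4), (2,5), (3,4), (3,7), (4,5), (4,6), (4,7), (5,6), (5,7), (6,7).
3 (matching: (2,3), (4,6), (5,7); upper bound floor(n/2) = floor(7/2) = 3)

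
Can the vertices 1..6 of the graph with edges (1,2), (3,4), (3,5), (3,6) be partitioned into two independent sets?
Yes. Partition: {1, 3}, {2, 4, 5, 6}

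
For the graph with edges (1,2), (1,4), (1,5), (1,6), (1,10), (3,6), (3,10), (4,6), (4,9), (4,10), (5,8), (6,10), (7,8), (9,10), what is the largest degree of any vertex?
5 (attained at vertices 1, 10)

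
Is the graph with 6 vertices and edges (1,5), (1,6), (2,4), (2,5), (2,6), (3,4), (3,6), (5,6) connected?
Yes (BFS from 1 visits [1, 5, 6, 2, 3, 4] — all 6 vertices reached)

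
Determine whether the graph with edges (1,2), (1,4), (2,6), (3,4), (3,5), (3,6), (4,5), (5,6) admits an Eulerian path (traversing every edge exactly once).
No (4 vertices have odd degree: {3, 4, 5, 6}; Eulerian path requires 0 or 2)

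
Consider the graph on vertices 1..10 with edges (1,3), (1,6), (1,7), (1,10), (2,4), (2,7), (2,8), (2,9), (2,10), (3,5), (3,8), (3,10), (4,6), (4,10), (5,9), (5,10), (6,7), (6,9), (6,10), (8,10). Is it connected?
Yes (BFS from 1 visits [1, 3, 6, 7, 10, 5, 8, 4, 9, 2] — all 10 vertices reached)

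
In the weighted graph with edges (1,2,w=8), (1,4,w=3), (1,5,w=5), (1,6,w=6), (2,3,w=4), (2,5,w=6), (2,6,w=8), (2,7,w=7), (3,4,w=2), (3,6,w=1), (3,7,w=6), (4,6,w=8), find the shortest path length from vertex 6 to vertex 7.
7 (path: 6 -> 3 -> 7; weights 1 + 6 = 7)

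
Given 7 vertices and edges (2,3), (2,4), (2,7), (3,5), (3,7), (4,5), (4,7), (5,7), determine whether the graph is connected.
No, it has 3 components: {1}, {2, 3, 4, 5, 7}, {6}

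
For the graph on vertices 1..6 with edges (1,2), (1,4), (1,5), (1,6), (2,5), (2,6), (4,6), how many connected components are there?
2 (components: {1, 2, 4, 5, 6}, {3})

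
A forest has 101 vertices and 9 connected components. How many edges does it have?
92 (Each of the 9 component trees on V_i vertices has V_i - 1 edges; summing gives V - C = 101 - 9 = 92)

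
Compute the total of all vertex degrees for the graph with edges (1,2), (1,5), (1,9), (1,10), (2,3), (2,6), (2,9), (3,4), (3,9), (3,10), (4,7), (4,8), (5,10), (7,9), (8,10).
30 (handshake: sum of degrees = 2|E| = 2 x 15 = 30)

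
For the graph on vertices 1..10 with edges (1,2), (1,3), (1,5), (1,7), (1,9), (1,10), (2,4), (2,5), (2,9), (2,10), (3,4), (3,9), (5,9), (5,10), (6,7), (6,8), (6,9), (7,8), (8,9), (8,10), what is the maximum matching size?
5 (matching: (1,7), (2,5), (3,4), (6,9), (8,10); upper bound floor(n/2) = floor(10/2) = 5)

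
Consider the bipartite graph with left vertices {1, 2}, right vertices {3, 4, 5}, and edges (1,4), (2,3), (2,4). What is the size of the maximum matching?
2 (matching: (1,4), (2,3); upper bound min(|L|,|R|) = min(2,3) = 2)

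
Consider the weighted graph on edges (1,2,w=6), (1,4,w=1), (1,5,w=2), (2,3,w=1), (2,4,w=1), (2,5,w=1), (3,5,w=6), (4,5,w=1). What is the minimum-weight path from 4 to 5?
1 (path: 4 -> 5; weights 1 = 1)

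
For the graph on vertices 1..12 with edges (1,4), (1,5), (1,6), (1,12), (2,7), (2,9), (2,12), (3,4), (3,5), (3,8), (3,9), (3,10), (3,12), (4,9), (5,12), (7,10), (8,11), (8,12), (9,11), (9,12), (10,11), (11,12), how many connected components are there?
1 (components: {1, 2, 3, 4, 5, 6, 7, 8, 9, 10, 11, 12})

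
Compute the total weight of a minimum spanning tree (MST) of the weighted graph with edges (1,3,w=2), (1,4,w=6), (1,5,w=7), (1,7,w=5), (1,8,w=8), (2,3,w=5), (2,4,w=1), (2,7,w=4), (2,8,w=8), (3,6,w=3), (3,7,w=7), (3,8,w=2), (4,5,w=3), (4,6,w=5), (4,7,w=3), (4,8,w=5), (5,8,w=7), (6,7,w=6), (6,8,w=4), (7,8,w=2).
16 (MST edges: (1,3,w=2), (2,4,w=1), (3,6,w=3), (3,8,w=2), (4,5,w=3), (4,7,w=3), (7,8,w=2); sum of weights 2 + 1 + 3 + 2 + 3 + 3 + 2 = 16)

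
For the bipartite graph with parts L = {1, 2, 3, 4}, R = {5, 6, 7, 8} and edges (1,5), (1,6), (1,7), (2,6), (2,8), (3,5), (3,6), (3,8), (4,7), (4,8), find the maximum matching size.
4 (matching: (1,7), (2,6), (3,5), (4,8); upper bound min(|L|,|R|) = min(4,4) = 4)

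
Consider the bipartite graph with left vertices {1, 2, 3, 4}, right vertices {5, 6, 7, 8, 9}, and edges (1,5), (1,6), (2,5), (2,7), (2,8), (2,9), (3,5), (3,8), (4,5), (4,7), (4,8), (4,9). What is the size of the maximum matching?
4 (matching: (1,6), (2,9), (3,8), (4,7); upper bound min(|L|,|R|) = min(4,5) = 4)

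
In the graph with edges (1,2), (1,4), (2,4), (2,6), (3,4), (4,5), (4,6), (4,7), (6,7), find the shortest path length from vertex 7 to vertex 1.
2 (path: 7 -> 4 -> 1, 2 edges)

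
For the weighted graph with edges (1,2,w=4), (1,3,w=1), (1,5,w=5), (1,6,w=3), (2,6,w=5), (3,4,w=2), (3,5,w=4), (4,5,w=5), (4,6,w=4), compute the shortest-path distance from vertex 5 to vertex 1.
5 (path: 5 -> 1; weights 5 = 5)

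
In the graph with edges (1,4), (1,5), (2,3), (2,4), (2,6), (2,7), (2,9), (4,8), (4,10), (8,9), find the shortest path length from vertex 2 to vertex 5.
3 (path: 2 -> 4 -> 1 -> 5, 3 edges)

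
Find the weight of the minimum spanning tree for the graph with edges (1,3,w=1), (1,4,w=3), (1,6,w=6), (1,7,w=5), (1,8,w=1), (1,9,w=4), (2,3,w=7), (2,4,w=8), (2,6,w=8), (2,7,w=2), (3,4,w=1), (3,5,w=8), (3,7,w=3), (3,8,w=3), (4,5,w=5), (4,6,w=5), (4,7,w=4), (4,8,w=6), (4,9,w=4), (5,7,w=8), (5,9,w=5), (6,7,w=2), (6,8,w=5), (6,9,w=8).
19 (MST edges: (1,3,w=1), (1,8,w=1), (1,9,w=4), (2,7,w=2), (3,4,w=1), (3,7,w=3), (4,5,w=5), (6,7,w=2); sum of weights 1 + 1 + 4 + 2 + 1 + 3 + 5 + 2 = 19)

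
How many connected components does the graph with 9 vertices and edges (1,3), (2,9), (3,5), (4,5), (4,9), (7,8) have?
3 (components: {1, 2, 3, 4, 5, 9}, {6}, {7, 8})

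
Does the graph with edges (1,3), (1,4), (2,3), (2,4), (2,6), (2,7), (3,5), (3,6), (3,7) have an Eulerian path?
Yes (the graph is connected and exactly 2 vertices have odd degree: {3, 5}; any Eulerian path must start and end at those)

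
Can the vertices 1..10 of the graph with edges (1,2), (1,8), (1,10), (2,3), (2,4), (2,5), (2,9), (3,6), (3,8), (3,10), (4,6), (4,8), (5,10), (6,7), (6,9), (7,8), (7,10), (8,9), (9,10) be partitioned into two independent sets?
Yes. Partition: {1, 3, 4, 5, 7, 9}, {2, 6, 8, 10}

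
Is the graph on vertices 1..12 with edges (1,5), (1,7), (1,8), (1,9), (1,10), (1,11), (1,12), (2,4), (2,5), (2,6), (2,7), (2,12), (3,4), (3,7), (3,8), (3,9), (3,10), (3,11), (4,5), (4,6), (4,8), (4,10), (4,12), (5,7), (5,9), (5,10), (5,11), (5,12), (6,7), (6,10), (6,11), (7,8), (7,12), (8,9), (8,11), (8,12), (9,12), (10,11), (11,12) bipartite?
No (odd cycle of length 3: 7 -> 1 -> 12 -> 7)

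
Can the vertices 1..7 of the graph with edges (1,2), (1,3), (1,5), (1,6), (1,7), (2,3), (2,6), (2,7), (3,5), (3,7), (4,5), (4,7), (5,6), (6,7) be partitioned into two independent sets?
No (odd cycle of length 3: 6 -> 1 -> 5 -> 6)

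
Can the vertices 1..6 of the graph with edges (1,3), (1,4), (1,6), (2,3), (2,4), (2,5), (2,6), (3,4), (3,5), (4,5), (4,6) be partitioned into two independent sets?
No (odd cycle of length 3: 6 -> 1 -> 4 -> 6)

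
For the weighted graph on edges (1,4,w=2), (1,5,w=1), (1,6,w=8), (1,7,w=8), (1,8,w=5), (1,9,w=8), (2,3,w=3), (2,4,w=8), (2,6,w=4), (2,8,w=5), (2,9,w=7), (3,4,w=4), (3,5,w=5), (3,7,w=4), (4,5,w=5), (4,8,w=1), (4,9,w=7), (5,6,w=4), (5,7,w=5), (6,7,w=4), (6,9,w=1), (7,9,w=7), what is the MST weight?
20 (MST edges: (1,4,w=2), (1,5,w=1), (2,3,w=3), (2,6,w=4), (3,4,w=4), (3,7,w=4), (4,8,w=1), (6,9,w=1); sum of weights 2 + 1 + 3 + 4 + 4 + 4 + 1 + 1 = 20)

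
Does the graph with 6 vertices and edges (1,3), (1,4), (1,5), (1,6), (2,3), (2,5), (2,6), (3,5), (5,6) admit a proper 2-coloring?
No (odd cycle of length 3: 5 -> 1 -> 6 -> 5)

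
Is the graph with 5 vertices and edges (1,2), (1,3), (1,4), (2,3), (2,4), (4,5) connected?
Yes (BFS from 1 visits [1, 2, 3, 4, 5] — all 5 vertices reached)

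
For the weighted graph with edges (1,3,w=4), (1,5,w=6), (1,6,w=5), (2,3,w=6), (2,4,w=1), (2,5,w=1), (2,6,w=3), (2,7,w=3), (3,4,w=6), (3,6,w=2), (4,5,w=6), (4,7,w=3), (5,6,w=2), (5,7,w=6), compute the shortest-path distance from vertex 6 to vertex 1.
5 (path: 6 -> 1; weights 5 = 5)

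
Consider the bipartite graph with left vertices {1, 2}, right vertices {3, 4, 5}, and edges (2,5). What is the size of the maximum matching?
1 (matching: (2,5); upper bound min(|L|,|R|) = min(2,3) = 2)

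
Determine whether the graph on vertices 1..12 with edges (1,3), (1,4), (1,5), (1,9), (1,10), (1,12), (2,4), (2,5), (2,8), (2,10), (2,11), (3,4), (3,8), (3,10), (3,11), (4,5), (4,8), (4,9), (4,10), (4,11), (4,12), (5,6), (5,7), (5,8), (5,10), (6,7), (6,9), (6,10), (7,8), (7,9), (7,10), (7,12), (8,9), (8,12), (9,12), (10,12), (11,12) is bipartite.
No (odd cycle of length 3: 12 -> 1 -> 10 -> 12)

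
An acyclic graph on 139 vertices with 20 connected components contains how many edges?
119 (Each of the 20 component trees on V_i vertices has V_i - 1 edges; summing gives V - C = 139 - 20 = 119)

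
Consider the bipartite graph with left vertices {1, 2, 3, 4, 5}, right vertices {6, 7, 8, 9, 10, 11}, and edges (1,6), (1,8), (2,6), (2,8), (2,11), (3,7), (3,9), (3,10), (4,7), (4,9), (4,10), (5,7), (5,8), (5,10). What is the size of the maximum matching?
5 (matching: (1,8), (2,11), (3,10), (4,9), (5,7); upper bound min(|L|,|R|) = min(5,6) = 5)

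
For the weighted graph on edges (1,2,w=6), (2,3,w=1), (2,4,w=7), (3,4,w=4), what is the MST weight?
11 (MST edges: (1,2,w=6), (2,3,w=1), (3,4,w=4); sum of weights 6 + 1 + 4 = 11)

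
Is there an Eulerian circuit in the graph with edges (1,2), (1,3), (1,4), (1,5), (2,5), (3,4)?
Yes (the graph is connected and all 5 vertices have even degree)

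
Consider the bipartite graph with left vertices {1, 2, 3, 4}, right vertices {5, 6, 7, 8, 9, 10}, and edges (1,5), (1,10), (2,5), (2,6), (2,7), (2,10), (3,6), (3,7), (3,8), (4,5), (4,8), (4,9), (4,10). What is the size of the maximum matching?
4 (matching: (1,10), (2,7), (3,8), (4,9); upper bound min(|L|,|R|) = min(4,6) = 4)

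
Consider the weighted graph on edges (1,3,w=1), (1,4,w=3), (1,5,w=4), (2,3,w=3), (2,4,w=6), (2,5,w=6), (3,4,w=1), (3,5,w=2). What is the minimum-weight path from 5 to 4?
3 (path: 5 -> 3 -> 4; weights 2 + 1 = 3)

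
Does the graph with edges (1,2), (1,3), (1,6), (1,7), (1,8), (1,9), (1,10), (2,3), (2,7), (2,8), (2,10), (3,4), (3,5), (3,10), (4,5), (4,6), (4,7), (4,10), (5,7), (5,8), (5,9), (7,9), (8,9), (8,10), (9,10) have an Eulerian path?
No (8 vertices have odd degree: {1, 2, 3, 4, 5, 7, 8, 9}; Eulerian path requires 0 or 2)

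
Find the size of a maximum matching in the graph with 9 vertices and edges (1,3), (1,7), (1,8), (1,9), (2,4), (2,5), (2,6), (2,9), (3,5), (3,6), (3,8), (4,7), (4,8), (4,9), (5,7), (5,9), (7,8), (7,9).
4 (matching: (1,8), (3,6), (4,9), (5,7); upper bound floor(n/2) = floor(9/2) = 4)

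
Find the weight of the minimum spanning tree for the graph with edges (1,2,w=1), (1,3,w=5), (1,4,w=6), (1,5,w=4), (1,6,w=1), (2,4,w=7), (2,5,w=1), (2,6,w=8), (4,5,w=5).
13 (MST edges: (1,2,w=1), (1,3,w=5), (1,6,w=1), (2,5,w=1), (4,5,w=5); sum of weights 1 + 5 + 1 + 1 + 5 = 13)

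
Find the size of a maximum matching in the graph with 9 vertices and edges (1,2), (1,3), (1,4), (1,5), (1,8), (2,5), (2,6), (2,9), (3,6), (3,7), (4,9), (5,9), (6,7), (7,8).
4 (matching: (1,8), (2,6), (3,7), (5,9); upper bound floor(n/2) = floor(9/2) = 4)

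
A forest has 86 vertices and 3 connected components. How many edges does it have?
83 (Each of the 3 component trees on V_i vertices has V_i - 1 edges; summing gives V - C = 86 - 3 = 83)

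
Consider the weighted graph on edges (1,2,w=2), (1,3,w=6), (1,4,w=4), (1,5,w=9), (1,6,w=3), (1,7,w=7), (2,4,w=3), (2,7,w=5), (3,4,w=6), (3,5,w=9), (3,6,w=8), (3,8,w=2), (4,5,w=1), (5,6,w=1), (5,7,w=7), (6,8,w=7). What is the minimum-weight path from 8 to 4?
8 (path: 8 -> 3 -> 4; weights 2 + 6 = 8)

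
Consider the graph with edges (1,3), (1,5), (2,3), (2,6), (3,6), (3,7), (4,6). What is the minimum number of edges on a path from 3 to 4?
2 (path: 3 -> 6 -> 4, 2 edges)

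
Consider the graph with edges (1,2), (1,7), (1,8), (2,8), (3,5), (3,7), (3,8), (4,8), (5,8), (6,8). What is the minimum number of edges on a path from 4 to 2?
2 (path: 4 -> 8 -> 2, 2 edges)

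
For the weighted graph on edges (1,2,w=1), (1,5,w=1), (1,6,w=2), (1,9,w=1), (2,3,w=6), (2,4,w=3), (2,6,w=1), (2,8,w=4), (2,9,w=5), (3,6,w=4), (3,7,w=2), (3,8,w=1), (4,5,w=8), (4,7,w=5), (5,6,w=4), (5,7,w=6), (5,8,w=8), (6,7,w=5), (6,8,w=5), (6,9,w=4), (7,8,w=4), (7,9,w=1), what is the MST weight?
11 (MST edges: (1,2,w=1), (1,5,w=1), (1,9,w=1), (2,4,w=3), (2,6,w=1), (3,7,w=2), (3,8,w=1), (7,9,w=1); sum of weights 1 + 1 + 1 + 3 + 1 + 2 + 1 + 1 = 11)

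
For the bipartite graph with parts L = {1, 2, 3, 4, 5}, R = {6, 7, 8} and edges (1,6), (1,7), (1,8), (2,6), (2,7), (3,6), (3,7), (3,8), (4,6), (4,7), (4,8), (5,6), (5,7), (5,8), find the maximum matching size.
3 (matching: (1,8), (2,7), (3,6); upper bound min(|L|,|R|) = min(5,3) = 3)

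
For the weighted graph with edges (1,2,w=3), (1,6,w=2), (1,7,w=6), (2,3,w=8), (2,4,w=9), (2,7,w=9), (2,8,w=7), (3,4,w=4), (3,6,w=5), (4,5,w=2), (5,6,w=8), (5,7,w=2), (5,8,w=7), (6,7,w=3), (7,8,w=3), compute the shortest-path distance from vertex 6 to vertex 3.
5 (path: 6 -> 3; weights 5 = 5)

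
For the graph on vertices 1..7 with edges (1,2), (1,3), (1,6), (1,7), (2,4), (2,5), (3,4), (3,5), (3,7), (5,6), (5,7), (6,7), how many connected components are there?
1 (components: {1, 2, 3, 4, 5, 6, 7})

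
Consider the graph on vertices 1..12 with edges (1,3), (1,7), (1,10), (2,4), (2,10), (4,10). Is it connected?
No, it has 7 components: {1, 2, 3, 4, 7, 10}, {5}, {6}, {8}, {9}, {11}, {12}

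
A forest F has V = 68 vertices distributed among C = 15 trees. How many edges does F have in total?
53 (Each of the 15 component trees on V_i vertices has V_i - 1 edges; summing gives V - C = 68 - 15 = 53)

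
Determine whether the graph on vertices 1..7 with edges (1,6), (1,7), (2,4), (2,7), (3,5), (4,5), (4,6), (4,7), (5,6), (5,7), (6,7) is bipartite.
No (odd cycle of length 3: 7 -> 1 -> 6 -> 7)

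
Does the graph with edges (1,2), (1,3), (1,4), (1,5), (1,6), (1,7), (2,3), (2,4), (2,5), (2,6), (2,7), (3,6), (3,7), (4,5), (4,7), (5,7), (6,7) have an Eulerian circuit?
Yes (the graph is connected and all 7 vertices have even degree)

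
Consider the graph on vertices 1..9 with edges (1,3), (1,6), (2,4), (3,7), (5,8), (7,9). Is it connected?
No, it has 3 components: {1, 3, 6, 7, 9}, {2, 4}, {5, 8}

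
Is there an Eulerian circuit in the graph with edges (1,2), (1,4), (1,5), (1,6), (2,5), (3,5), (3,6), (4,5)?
Yes (the graph is connected and all 6 vertices have even degree)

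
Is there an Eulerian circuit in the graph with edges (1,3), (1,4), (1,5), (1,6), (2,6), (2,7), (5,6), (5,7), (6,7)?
No (4 vertices have odd degree: {3, 4, 5, 7}; Eulerian circuit requires 0)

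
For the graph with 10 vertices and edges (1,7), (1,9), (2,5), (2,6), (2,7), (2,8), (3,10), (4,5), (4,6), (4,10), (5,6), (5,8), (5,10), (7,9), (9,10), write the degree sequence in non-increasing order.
[5, 4, 4, 3, 3, 3, 3, 2, 2, 1] (degrees: deg(1)=2, deg(2)=4, deg(3)=1, deg(4)=3, deg(5)=5, deg(6)=3, deg(7)=3, deg(8)=2, deg(9)=3, deg(10)=4)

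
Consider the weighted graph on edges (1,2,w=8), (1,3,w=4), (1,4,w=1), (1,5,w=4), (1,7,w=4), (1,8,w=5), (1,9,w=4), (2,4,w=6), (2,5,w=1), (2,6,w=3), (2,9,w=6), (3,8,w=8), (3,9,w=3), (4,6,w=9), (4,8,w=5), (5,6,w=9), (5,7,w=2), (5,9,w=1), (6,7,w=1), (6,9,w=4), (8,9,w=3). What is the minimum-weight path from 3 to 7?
6 (path: 3 -> 9 -> 5 -> 7; weights 3 + 1 + 2 = 6)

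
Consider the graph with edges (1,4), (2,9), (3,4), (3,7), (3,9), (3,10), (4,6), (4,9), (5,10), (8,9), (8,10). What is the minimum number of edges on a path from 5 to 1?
4 (path: 5 -> 10 -> 3 -> 4 -> 1, 4 edges)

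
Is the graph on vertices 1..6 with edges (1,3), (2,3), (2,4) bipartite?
Yes. Partition: {1, 2, 5, 6}, {3, 4}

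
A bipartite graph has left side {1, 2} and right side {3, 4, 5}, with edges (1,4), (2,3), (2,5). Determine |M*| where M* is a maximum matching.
2 (matching: (1,4), (2,5); upper bound min(|L|,|R|) = min(2,3) = 2)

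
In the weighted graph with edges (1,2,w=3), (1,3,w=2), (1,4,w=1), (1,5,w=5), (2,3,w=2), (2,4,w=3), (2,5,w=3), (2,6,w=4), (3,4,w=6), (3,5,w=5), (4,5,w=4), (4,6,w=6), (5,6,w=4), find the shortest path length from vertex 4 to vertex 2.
3 (path: 4 -> 2; weights 3 = 3)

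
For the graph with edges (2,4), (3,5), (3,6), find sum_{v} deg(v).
6 (handshake: sum of degrees = 2|E| = 2 x 3 = 6)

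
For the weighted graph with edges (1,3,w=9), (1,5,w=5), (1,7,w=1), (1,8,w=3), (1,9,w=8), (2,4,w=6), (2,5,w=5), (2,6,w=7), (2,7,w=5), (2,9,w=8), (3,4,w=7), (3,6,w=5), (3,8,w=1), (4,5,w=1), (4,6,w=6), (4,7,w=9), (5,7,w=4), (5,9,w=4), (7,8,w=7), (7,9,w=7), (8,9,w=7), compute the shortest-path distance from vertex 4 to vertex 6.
6 (path: 4 -> 6; weights 6 = 6)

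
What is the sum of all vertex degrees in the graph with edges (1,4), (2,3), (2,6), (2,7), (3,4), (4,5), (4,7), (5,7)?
16 (handshake: sum of degrees = 2|E| = 2 x 8 = 16)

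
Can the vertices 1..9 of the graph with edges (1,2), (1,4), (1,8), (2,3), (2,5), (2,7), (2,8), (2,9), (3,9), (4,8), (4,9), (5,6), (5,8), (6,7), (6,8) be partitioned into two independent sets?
No (odd cycle of length 3: 4 -> 1 -> 8 -> 4)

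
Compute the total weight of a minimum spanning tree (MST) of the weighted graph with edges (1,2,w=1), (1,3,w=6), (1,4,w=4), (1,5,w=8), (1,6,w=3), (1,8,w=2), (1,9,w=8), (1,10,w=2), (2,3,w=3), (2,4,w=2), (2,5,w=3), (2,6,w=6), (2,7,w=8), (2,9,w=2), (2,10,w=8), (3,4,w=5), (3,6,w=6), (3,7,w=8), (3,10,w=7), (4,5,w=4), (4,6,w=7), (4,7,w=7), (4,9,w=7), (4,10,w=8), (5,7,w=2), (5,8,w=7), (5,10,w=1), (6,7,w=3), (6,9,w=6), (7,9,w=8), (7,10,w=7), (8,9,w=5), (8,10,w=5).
18 (MST edges: (1,2,w=1), (1,6,w=3), (1,8,w=2), (1,10,w=2), (2,3,w=3), (2,4,w=2), (2,9,w=2), (5,7,w=2), (5,10,w=1); sum of weights 1 + 3 + 2 + 2 + 3 + 2 + 2 + 2 + 1 = 18)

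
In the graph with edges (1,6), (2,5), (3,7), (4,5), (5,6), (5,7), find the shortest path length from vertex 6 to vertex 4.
2 (path: 6 -> 5 -> 4, 2 edges)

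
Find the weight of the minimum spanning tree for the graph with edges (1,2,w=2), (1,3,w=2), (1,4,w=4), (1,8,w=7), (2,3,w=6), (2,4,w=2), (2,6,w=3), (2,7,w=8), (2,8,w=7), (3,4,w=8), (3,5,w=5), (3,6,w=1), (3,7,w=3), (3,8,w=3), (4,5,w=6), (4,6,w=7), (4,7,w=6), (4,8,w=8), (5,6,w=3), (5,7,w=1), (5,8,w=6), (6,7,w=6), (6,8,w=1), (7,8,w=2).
11 (MST edges: (1,2,w=2), (1,3,w=2), (2,4,w=2), (3,6,w=1), (5,7,w=1), (6,8,w=1), (7,8,w=2); sum of weights 2 + 2 + 2 + 1 + 1 + 1 + 2 = 11)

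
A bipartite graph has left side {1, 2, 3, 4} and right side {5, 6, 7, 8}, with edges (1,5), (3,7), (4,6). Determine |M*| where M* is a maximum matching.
3 (matching: (1,5), (3,7), (4,6); upper bound min(|L|,|R|) = min(4,4) = 4)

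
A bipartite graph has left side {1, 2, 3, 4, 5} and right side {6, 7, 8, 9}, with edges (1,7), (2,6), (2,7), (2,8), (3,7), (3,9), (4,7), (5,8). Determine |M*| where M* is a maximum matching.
4 (matching: (1,7), (2,6), (3,9), (5,8); upper bound min(|L|,|R|) = min(5,4) = 4)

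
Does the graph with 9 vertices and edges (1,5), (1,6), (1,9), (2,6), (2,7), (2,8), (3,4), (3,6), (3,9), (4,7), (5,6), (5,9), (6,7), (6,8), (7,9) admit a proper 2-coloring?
No (odd cycle of length 3: 6 -> 1 -> 5 -> 6)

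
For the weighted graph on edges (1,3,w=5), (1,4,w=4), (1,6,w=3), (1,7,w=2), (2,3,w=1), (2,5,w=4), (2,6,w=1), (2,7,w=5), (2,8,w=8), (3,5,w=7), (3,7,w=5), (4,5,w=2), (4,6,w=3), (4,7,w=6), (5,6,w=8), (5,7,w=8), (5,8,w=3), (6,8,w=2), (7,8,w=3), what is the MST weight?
14 (MST edges: (1,6,w=3), (1,7,w=2), (2,3,w=1), (2,6,w=1), (4,5,w=2), (4,6,w=3), (6,8,w=2); sum of weights 3 + 2 + 1 + 1 + 2 + 3 + 2 = 14)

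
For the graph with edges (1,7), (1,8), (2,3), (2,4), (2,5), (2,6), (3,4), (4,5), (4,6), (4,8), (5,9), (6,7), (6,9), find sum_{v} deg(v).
26 (handshake: sum of degrees = 2|E| = 2 x 13 = 26)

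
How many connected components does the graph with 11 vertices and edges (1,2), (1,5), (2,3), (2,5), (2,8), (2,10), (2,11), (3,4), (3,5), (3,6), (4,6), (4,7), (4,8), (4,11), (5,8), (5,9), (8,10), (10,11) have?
1 (components: {1, 2, 3, 4, 5, 6, 7, 8, 9, 10, 11})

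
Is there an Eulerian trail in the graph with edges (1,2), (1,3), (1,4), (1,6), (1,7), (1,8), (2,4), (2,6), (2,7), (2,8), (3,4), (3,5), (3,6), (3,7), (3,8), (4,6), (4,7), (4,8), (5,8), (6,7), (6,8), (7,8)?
Yes (the graph is connected and exactly 2 vertices have odd degree: {2, 8}; any Eulerian path must start and end at those)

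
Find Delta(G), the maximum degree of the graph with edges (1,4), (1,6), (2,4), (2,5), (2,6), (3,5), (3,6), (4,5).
3 (attained at vertices 2, 4, 5, 6)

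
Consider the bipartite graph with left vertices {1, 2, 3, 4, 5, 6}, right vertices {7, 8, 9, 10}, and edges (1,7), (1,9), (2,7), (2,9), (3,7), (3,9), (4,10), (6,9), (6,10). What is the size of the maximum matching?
3 (matching: (1,9), (2,7), (4,10); upper bound min(|L|,|R|) = min(6,4) = 4)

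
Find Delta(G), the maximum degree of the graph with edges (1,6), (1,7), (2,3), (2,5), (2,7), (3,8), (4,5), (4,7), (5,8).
3 (attained at vertices 2, 5, 7)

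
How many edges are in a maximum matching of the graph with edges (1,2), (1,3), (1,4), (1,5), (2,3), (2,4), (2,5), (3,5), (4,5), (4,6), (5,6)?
3 (matching: (1,4), (2,3), (5,6); upper bound floor(n/2) = floor(6/2) = 3)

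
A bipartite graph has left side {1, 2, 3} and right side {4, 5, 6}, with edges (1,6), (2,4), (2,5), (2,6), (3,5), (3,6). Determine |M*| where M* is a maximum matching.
3 (matching: (1,6), (2,4), (3,5); upper bound min(|L|,|R|) = min(3,3) = 3)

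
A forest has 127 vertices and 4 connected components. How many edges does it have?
123 (Each of the 4 component trees on V_i vertices has V_i - 1 edges; summing gives V - C = 127 - 4 = 123)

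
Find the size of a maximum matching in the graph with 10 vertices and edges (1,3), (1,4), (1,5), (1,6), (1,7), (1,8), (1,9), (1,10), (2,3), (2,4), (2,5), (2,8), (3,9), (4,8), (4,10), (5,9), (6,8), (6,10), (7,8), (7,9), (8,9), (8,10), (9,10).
5 (matching: (1,3), (2,5), (4,10), (6,8), (7,9); upper bound floor(n/2) = floor(10/2) = 5)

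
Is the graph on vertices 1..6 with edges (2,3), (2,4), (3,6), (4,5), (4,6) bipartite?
Yes. Partition: {1, 2, 5, 6}, {3, 4}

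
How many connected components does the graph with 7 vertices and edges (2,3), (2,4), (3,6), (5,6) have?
3 (components: {1}, {2, 3, 4, 5, 6}, {7})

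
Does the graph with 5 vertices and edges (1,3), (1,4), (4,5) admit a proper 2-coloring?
Yes. Partition: {1, 2, 5}, {3, 4}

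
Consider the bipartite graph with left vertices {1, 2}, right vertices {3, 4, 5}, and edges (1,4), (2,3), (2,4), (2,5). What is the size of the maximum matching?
2 (matching: (1,4), (2,5); upper bound min(|L|,|R|) = min(2,3) = 2)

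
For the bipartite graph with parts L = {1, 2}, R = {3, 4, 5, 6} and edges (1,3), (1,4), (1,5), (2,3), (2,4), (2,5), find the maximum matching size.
2 (matching: (1,5), (2,4); upper bound min(|L|,|R|) = min(2,4) = 2)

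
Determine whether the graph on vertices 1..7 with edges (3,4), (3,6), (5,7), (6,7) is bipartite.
Yes. Partition: {1, 2, 3, 7}, {4, 5, 6}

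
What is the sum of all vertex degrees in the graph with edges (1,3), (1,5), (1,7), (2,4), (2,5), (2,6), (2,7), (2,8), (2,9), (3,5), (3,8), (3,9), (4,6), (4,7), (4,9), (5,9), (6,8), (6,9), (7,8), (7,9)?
40 (handshake: sum of degrees = 2|E| = 2 x 20 = 40)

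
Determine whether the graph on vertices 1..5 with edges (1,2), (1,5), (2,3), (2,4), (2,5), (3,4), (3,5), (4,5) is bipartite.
No (odd cycle of length 3: 5 -> 1 -> 2 -> 5)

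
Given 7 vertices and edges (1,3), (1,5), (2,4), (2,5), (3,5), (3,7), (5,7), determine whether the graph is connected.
No, it has 2 components: {1, 2, 3, 4, 5, 7}, {6}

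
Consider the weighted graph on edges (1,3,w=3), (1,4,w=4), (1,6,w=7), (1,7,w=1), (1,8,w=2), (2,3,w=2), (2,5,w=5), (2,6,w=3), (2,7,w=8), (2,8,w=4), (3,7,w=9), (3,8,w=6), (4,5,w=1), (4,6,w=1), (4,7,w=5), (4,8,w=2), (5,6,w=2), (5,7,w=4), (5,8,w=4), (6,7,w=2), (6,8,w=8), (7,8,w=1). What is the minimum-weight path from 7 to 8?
1 (path: 7 -> 8; weights 1 = 1)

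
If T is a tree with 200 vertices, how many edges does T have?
199 (A tree on V vertices has V - 1 edges, so 200 - 1 = 199)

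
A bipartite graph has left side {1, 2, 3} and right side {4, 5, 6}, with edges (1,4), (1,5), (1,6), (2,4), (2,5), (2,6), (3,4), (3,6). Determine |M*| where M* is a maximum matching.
3 (matching: (1,6), (2,5), (3,4); upper bound min(|L|,|R|) = min(3,3) = 3)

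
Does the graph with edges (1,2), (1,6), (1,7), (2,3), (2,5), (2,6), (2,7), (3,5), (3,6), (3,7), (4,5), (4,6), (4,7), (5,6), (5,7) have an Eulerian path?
No (6 vertices have odd degree: {1, 2, 4, 5, 6, 7}; Eulerian path requires 0 or 2)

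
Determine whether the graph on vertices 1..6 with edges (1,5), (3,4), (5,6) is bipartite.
Yes. Partition: {1, 2, 3, 6}, {4, 5}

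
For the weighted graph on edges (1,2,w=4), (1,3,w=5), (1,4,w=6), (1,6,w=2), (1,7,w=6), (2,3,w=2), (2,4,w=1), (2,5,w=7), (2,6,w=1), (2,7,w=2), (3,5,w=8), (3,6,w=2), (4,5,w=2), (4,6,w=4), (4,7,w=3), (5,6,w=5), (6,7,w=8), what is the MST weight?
10 (MST edges: (1,6,w=2), (2,3,w=2), (2,4,w=1), (2,6,w=1), (2,7,w=2), (4,5,w=2); sum of weights 2 + 2 + 1 + 1 + 2 + 2 = 10)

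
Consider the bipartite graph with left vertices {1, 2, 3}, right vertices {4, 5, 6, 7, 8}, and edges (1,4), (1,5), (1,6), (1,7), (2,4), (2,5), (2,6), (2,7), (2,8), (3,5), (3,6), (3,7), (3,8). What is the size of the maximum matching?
3 (matching: (1,7), (2,8), (3,6); upper bound min(|L|,|R|) = min(3,5) = 3)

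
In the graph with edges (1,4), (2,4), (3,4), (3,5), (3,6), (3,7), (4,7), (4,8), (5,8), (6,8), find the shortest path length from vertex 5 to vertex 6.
2 (path: 5 -> 3 -> 6, 2 edges)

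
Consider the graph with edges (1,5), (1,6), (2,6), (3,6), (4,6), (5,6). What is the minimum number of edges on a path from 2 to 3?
2 (path: 2 -> 6 -> 3, 2 edges)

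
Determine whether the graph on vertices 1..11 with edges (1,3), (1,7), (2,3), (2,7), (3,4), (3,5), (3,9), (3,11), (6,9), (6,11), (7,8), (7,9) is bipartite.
Yes. Partition: {1, 2, 4, 5, 8, 9, 10, 11}, {3, 6, 7}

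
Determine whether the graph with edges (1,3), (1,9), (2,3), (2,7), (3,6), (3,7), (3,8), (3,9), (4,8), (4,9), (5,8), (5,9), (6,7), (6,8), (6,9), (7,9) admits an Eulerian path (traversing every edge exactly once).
Yes — and in fact it has an Eulerian circuit (the graph is connected and all 9 vertices have even degree)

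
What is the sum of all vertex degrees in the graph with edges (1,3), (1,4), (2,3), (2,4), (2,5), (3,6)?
12 (handshake: sum of degrees = 2|E| = 2 x 6 = 12)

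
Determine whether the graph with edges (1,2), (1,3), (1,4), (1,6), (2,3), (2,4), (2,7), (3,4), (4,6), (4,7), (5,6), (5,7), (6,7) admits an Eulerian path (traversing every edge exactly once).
Yes (the graph is connected and exactly 2 vertices have odd degree: {3, 4}; any Eulerian path must start and end at those)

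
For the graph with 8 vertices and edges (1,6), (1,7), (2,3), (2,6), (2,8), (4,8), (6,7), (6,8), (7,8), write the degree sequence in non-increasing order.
[4, 4, 3, 3, 2, 1, 1, 0] (degrees: deg(1)=2, deg(2)=3, deg(3)=1, deg(4)=1, deg(5)=0, deg(6)=4, deg(7)=3, deg(8)=4)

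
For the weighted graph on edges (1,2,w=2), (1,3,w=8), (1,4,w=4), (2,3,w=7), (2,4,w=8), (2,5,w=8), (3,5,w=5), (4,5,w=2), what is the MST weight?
13 (MST edges: (1,2,w=2), (1,4,w=4), (3,5,w=5), (4,5,w=2); sum of weights 2 + 4 + 5 + 2 = 13)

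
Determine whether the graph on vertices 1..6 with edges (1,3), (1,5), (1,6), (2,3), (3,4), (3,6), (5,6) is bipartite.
No (odd cycle of length 3: 3 -> 1 -> 6 -> 3)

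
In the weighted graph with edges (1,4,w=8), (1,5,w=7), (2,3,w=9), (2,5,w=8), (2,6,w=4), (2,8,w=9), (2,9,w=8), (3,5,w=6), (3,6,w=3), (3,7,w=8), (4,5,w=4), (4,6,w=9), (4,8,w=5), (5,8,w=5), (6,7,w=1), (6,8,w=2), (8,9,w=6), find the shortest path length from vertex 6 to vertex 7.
1 (path: 6 -> 7; weights 1 = 1)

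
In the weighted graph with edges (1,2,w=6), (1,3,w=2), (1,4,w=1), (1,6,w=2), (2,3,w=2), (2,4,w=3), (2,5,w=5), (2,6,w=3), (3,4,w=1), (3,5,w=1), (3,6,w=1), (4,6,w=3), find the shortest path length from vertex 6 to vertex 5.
2 (path: 6 -> 3 -> 5; weights 1 + 1 = 2)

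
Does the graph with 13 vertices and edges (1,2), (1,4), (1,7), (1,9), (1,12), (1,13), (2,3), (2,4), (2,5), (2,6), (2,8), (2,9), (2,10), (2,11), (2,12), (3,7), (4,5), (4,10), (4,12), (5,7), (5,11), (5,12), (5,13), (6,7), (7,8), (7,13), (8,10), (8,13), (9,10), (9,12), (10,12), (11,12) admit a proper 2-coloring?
No (odd cycle of length 3: 7 -> 1 -> 13 -> 7)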